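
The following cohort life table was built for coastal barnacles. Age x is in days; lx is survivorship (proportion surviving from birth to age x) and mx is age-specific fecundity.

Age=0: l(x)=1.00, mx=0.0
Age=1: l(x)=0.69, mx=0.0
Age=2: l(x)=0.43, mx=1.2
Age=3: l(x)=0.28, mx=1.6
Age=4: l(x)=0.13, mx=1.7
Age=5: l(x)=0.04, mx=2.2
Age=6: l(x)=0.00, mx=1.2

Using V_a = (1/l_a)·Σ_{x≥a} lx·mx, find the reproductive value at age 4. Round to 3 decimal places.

lx·mx for x ≥ 4: 0.221, 0.088, 0 → sum = 0.309
V_4 = 0.309 / l_4 = 0.309 / 0.13 = 2.376923… → 2.377

2.377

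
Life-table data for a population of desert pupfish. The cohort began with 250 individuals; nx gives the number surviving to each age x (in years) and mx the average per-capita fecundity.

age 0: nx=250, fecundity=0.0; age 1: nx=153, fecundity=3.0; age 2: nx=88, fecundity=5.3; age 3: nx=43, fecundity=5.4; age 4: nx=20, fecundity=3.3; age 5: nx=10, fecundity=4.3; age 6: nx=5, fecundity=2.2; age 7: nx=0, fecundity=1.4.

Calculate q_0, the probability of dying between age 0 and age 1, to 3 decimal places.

0.388

lx = nx/n0 = nx/250: 1, 0.612, 0.352, 0.172, 0.08, 0.04, 0.02, 0
q_0 = (l_0 − l_1) / l_0 = (1 − 0.612) / 1
     = 0.388 / 1 = 0.388 → 0.388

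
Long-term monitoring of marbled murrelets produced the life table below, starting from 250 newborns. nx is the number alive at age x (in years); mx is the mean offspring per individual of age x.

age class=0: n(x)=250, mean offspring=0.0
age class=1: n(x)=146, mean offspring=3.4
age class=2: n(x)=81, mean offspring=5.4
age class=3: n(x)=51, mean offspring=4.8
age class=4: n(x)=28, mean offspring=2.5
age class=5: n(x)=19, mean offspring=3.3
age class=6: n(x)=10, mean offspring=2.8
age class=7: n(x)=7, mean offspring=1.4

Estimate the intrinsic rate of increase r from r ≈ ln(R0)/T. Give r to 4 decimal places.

lx = nx/n0 = nx/250: 1, 0.584, 0.324, 0.204, 0.112, 0.076, 0.04, 0.028
R0 = Σ lx·mx = 0 + 1.9856 + 1.7496 + 0.9792 + 0.28 + 0.2508 + 0.112 + 0.0392 = 5.3964
Σ x·lx·mx = 11.7428; T = 11.7428/5.3964 = 2.17604…
r ≈ ln(R0)/T = ln(5.3964)/2.17604… = 0.774678… → 0.7747

0.7747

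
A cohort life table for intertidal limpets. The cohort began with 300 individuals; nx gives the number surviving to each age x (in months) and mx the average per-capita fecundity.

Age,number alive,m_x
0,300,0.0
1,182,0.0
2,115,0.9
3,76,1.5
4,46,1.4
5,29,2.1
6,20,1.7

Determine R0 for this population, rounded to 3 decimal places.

1.256

lx = nx/n0 = nx/300: 1, 0.60667…, 0.38333…, 0.25333…, 0.15333…, 0.09667…, 0.06667…
lx·mx by age: 0, 0, 0.345…, 0.38…, 0.214667…, 0.203…, 0.113333…
R0 = Σ lx·mx = 1.256… → 1.256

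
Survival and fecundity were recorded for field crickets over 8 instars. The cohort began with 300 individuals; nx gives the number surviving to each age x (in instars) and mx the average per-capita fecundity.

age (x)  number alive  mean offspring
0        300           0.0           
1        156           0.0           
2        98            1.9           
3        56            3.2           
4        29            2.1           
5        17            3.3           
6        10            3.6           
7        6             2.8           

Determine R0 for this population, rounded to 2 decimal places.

lx = nx/n0 = nx/300: 1, 0.52, 0.32667…, 0.18667…, 0.09667…, 0.05667…, 0.03333…, 0.02
lx·mx by age: 0, 0, 0.620667…, 0.597333…, 0.203…, 0.187…, 0.12…, 0.056
R0 = Σ lx·mx = 1.784… → 1.78

1.78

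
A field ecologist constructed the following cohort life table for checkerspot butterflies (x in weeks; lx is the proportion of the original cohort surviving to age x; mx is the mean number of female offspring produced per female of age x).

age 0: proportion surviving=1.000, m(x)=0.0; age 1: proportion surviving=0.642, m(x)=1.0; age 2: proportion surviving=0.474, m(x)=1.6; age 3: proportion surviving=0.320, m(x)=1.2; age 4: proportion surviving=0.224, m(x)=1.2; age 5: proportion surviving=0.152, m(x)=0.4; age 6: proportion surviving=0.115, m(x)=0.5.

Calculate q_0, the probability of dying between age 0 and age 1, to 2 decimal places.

0.36

q_0 = (l_0 − l_1) / l_0 = (1 − 0.642) / 1
     = 0.358 / 1 = 0.358 → 0.36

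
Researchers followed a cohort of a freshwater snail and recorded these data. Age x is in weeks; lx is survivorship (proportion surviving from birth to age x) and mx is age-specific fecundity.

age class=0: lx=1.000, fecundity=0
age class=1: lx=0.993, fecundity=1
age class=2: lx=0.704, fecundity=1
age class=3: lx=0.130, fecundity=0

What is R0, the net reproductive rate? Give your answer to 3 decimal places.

1.697

lx·mx by age: 0, 0.993, 0.704, 0
R0 = Σ lx·mx = 1.697 → 1.697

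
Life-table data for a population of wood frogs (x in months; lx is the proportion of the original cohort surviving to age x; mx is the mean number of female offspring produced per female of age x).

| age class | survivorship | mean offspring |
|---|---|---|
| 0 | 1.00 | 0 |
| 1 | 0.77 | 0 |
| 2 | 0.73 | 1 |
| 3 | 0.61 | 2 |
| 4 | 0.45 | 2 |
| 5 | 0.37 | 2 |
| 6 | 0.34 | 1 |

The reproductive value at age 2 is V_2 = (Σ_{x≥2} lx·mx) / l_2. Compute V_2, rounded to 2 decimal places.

5.38

lx·mx for x ≥ 2: 0.73, 1.22, 0.9, 0.74, 0.34 → sum = 3.93
V_2 = 3.93 / l_2 = 3.93 / 0.73 = 5.383562… → 5.38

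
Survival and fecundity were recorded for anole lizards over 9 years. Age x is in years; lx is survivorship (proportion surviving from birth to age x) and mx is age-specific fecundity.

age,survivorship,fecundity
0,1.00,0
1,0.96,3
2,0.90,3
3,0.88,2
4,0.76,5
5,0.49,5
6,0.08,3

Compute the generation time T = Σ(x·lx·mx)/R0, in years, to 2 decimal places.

lx·mx: 0, 2.88, 2.7, 1.76, 3.8, 2.45, 0.24 → R0 = 13.83
x·lx·mx: 0, 2.88, 5.4, 5.28, 15.2, 12.25, 1.44 → Σ = 42.45
T = 42.45 / 13.83 = 3.069414… → 3.07

3.07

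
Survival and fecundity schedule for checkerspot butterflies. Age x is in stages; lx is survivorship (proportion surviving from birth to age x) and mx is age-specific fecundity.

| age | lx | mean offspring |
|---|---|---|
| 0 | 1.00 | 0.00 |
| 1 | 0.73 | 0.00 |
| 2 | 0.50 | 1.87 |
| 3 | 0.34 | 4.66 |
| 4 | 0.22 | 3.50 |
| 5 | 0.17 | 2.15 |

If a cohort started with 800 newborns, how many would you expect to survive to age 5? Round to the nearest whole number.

Expected survivors = N0 · l_5 = 800 × 0.17 = 136 → 136

136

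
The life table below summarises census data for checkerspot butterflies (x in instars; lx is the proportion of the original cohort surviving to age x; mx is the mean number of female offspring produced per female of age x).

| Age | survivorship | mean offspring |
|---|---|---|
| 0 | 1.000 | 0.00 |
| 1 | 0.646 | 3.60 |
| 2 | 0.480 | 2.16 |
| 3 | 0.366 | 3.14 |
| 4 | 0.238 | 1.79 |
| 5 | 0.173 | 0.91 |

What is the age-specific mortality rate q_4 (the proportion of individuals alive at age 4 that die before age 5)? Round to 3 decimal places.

q_4 = (l_4 − l_5) / l_4 = (0.238 − 0.173) / 0.238
     = 0.065 / 0.238 = 0.273109… → 0.273

0.273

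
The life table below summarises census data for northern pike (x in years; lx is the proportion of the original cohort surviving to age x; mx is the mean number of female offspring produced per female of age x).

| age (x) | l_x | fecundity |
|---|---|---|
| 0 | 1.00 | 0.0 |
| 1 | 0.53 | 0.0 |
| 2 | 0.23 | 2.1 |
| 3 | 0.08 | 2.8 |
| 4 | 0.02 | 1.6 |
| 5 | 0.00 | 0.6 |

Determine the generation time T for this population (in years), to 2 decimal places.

lx·mx: 0, 0, 0.483, 0.224, 0.032, 0 → R0 = 0.739
x·lx·mx: 0, 0, 0.966, 0.672, 0.128, 0 → Σ = 1.766
T = 1.766 / 0.739 = 2.389716… → 2.39

2.39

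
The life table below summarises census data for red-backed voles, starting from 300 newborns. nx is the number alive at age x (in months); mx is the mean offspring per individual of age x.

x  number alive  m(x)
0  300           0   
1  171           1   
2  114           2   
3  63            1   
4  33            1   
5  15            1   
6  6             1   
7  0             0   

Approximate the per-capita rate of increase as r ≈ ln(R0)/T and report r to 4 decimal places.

0.2642

lx = nx/n0 = nx/300: 1, 0.57, 0.38, 0.21, 0.11, 0.05, 0.02, 0
R0 = Σ lx·mx = 0 + 0.57 + 0.76 + 0.21 + 0.11 + 0.05 + 0.02 + 0 = 1.72
Σ x·lx·mx = 3.53; T = 3.53/1.72 = 2.05233…
r ≈ ln(R0)/T = ln(1.72)/2.05233… = 0.264249… → 0.2642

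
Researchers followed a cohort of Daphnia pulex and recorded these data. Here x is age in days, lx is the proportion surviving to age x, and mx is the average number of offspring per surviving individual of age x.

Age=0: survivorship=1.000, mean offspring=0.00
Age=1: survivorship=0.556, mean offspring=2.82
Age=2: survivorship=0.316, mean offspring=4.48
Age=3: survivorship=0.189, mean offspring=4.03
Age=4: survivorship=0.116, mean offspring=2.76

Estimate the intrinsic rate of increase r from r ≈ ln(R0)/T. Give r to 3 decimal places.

0.716

R0 = Σ lx·mx = 0 + 1.56792 + 1.41568 + 0.76167 + 0.32016 = 4.06543
Σ x·lx·mx = 7.96493; T = 7.96493/4.06543 = 1.95919…
r ≈ ln(R0)/T = ln(4.06543)/1.95919… = 0.71587… → 0.716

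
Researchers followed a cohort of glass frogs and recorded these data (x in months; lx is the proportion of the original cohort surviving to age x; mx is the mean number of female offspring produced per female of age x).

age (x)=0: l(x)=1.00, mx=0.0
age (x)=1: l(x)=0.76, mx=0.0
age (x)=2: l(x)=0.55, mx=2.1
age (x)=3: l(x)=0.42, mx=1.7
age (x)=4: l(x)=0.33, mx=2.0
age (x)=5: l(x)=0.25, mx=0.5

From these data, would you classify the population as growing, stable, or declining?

R0 = Σ lx·mx = 0 + 0 + 1.155 + 0.714 + 0.66 + 0.125 = 2.654
R0 > 1, so the population is growing.

growing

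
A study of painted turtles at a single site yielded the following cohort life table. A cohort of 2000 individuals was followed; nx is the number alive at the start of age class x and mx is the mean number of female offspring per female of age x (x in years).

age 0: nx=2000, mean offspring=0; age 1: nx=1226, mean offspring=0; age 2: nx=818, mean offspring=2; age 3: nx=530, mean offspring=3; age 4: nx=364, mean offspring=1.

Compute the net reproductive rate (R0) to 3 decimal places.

1.795

lx = nx/n0 = nx/2000: 1, 0.613, 0.409, 0.265, 0.182
lx·mx by age: 0, 0, 0.818, 0.795, 0.182
R0 = Σ lx·mx = 1.795 → 1.795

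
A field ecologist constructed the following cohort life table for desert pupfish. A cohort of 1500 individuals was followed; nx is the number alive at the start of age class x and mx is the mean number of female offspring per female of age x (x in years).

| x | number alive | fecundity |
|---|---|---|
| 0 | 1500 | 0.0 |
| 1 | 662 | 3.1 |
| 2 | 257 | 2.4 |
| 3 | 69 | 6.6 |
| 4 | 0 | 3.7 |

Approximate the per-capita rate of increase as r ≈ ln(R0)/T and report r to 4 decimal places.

lx = nx/n0 = nx/1500: 1, 0.44133…, 0.17133…, 0.046, 0
R0 = Σ lx·mx = 0 + 1.36813… + 0.4112… + 0.3036 + 0 = 2.082933…
Σ x·lx·mx = 3.101333…; T = 3.101333…/2.082933… = 1.48893…
r ≈ ln(R0)/T = ln(2.082933…)/1.48893… = 0.492823… → 0.4928

0.4928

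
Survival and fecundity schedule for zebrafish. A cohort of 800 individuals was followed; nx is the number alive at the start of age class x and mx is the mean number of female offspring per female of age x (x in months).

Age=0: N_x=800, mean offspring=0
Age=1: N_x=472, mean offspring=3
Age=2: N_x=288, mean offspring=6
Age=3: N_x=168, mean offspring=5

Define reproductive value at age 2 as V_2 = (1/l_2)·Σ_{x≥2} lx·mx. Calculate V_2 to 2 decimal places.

8.92

lx = nx/n0 = nx/800: 1, 0.59, 0.36, 0.21
lx·mx for x ≥ 2: 2.16, 1.05 → sum = 3.21
V_2 = 3.21 / l_2 = 3.21 / 0.36 = 8.916667… → 8.92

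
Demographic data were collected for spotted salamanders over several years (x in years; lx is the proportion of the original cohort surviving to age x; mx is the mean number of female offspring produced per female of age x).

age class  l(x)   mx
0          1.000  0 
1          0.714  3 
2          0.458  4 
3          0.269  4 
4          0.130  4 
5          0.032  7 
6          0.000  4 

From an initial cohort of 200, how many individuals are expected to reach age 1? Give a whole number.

Expected survivors = N0 · l_1 = 200 × 0.714 = 142.8 → 143

143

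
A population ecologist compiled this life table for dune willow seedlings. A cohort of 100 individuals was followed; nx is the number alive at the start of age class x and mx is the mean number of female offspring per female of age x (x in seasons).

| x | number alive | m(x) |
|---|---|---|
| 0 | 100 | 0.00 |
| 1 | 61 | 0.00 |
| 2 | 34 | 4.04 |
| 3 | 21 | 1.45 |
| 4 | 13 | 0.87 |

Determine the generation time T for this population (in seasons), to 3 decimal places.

2.296

lx = nx/n0 = nx/100: 1, 0.61, 0.34, 0.21, 0.13
lx·mx: 0, 0, 1.3736, 0.3045, 0.1131 → R0 = 1.7912
x·lx·mx: 0, 0, 2.7472, 0.9135, 0.4524 → Σ = 4.1131
T = 4.1131 / 1.7912 = 2.296282… → 2.296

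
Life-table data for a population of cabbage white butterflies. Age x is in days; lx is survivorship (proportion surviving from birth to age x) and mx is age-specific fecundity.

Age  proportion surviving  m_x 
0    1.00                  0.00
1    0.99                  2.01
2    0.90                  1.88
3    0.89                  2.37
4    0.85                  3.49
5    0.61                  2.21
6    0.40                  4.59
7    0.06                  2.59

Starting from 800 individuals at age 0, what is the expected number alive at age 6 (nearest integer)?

320

Expected survivors = N0 · l_6 = 800 × 0.40 = 320 → 320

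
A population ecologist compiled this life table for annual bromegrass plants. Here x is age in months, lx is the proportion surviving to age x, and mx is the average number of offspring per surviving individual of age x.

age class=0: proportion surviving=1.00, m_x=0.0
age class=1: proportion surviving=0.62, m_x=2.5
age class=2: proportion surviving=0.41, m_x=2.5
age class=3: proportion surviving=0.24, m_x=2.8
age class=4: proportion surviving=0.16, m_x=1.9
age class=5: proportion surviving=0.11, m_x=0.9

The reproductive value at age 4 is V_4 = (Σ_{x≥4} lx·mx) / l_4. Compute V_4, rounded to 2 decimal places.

2.52

lx·mx for x ≥ 4: 0.304, 0.099 → sum = 0.403
V_4 = 0.403 / l_4 = 0.403 / 0.16 = 2.51875 → 2.52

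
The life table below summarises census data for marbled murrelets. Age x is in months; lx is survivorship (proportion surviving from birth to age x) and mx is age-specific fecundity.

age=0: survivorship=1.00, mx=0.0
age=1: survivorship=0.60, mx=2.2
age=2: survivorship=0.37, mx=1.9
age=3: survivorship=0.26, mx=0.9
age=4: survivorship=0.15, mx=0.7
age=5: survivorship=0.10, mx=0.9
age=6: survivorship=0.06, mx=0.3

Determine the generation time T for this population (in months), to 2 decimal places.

lx·mx: 0, 1.32, 0.703, 0.234, 0.105, 0.09, 0.018 → R0 = 2.47
x·lx·mx: 0, 1.32, 1.406, 0.702, 0.42, 0.45, 0.108 → Σ = 4.406
T = 4.406 / 2.47 = 1.783806… → 1.78

1.78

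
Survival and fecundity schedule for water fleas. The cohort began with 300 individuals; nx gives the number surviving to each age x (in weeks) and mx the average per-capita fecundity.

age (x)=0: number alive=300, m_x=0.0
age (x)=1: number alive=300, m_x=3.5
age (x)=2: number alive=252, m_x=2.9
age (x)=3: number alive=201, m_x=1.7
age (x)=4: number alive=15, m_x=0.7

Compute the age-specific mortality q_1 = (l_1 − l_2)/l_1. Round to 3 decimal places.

lx = nx/n0 = nx/300: 1, 1, 0.84, 0.67, 0.05
q_1 = (l_1 − l_2) / l_1 = (1 − 0.84) / 1
     = 0.16 / 1 = 0.16 → 0.160

0.160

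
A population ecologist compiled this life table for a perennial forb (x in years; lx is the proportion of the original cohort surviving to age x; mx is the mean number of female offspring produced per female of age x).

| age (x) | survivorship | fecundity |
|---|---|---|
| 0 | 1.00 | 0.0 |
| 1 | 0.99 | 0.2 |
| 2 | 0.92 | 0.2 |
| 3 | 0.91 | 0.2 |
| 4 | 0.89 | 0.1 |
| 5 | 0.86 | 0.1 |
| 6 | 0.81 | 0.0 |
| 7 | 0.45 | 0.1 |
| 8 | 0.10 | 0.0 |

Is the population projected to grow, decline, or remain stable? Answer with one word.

declining

R0 = Σ lx·mx = 0 + 0.198 + 0.184 + 0.182 + 0.089 + 0.086 + 0 + 0.045 + 0 = 0.784
R0 < 1, so the population is declining.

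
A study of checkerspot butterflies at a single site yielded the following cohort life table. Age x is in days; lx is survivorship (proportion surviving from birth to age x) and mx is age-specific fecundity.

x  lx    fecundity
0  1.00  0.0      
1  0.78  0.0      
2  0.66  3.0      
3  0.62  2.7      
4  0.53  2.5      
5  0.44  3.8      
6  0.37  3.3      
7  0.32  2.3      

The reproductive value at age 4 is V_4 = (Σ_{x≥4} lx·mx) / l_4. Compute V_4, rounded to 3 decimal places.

9.347

lx·mx for x ≥ 4: 1.325, 1.672, 1.221, 0.736 → sum = 4.954
V_4 = 4.954 / l_4 = 4.954 / 0.53 = 9.34717… → 9.347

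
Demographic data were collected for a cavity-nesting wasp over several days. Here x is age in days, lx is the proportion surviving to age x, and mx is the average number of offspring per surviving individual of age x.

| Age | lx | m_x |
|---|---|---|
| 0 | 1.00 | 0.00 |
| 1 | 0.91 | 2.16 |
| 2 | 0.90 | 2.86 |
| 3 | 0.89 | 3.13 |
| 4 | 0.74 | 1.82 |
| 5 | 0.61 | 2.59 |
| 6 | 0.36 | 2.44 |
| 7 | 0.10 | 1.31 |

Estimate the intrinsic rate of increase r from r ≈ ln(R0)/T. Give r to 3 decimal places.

R0 = Σ lx·mx = 0 + 1.9656 + 2.574 + 2.7857 + 1.3468 + 1.5799 + 0.8784 + 0.131 = 11.2614
Σ x·lx·mx = 34.9448; T = 34.9448/11.2614 = 3.10306…
r ≈ ln(R0)/T = ln(11.2614)/3.10306… = 0.78032… → 0.780

0.780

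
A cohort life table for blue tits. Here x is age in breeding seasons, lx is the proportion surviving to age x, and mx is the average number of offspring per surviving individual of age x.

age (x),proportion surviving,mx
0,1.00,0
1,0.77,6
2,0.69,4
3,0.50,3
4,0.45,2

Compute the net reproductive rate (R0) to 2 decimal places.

9.78

lx·mx by age: 0, 4.62, 2.76, 1.5, 0.9
R0 = Σ lx·mx = 9.78 → 9.78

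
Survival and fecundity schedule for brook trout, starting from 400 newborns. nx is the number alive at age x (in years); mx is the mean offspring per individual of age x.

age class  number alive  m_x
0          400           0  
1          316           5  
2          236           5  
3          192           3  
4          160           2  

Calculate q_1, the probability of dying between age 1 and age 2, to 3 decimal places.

lx = nx/n0 = nx/400: 1, 0.79, 0.59, 0.48, 0.4
q_1 = (l_1 − l_2) / l_1 = (0.79 − 0.59) / 0.79
     = 0.2 / 0.79 = 0.253165… → 0.253

0.253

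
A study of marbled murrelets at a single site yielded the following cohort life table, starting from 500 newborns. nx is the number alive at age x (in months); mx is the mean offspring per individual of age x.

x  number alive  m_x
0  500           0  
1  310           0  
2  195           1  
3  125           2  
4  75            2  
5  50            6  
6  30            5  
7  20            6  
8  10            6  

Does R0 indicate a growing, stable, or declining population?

growing

lx = nx/n0 = nx/500: 1, 0.62, 0.39, 0.25, 0.15, 0.1, 0.06, 0.04, 0.02
R0 = Σ lx·mx = 0 + 0 + 0.39 + 0.5 + 0.3 + 0.6 + 0.3 + 0.24 + 0.12 = 2.45
R0 > 1, so the population is growing.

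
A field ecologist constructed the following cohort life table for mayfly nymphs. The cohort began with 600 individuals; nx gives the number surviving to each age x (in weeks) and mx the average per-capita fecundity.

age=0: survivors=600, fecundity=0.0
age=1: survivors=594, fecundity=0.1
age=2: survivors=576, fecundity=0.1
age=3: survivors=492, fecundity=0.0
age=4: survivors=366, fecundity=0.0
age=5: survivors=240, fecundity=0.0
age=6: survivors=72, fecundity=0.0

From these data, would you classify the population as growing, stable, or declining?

declining

lx = nx/n0 = nx/600: 1, 0.99, 0.96, 0.82, 0.61, 0.4, 0.12
R0 = Σ lx·mx = 0 + 0.099 + 0.096 + 0 + 0 + 0 + 0 = 0.195
R0 < 1, so the population is declining.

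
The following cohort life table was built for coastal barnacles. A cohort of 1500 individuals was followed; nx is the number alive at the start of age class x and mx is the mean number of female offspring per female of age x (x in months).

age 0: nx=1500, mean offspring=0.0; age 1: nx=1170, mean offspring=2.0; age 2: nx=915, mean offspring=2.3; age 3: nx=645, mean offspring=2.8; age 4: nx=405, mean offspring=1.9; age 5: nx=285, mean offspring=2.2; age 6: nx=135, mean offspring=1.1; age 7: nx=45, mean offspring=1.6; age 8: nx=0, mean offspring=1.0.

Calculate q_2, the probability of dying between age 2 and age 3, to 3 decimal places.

lx = nx/n0 = nx/1500: 1, 0.78, 0.61, 0.43, 0.27, 0.19, 0.09, 0.03, 0
q_2 = (l_2 − l_3) / l_2 = (0.61 − 0.43) / 0.61
     = 0.18 / 0.61 = 0.295082… → 0.295

0.295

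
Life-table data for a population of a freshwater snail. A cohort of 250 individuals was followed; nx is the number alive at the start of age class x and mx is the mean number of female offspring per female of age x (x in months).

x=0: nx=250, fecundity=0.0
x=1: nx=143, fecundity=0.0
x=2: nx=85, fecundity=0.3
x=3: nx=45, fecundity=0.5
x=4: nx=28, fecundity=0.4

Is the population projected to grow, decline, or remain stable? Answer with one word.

declining

lx = nx/n0 = nx/250: 1, 0.572, 0.34, 0.18, 0.112
R0 = Σ lx·mx = 0 + 0 + 0.102 + 0.09 + 0.0448 = 0.2368
R0 < 1, so the population is declining.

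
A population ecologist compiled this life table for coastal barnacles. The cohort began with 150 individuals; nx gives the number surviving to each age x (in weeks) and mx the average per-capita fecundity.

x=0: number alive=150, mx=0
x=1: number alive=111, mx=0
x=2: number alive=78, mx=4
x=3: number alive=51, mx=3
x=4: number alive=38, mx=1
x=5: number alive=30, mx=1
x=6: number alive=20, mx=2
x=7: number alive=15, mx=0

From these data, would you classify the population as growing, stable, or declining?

lx = nx/n0 = nx/150: 1, 0.74, 0.52, 0.34, 0.25333…, 0.2, 0.13333…, 0.1
R0 = Σ lx·mx = 0 + 0 + 2.08 + 1.02 + 0.253333… + 0.2 + 0.266667… + 0 = 3.82…
R0 > 1, so the population is growing.

growing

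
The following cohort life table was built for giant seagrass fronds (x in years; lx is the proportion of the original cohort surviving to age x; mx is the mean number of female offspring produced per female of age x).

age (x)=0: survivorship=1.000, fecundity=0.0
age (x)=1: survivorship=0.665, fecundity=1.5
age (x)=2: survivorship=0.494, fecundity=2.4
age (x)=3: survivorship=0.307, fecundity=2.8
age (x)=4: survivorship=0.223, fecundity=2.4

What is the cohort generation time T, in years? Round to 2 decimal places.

lx·mx: 0, 0.9975, 1.1856, 0.8596, 0.5352 → R0 = 3.5779
x·lx·mx: 0, 0.9975, 2.3712, 2.5788, 2.1408 → Σ = 8.0883
T = 8.0883 / 3.5779 = 2.260628… → 2.26

2.26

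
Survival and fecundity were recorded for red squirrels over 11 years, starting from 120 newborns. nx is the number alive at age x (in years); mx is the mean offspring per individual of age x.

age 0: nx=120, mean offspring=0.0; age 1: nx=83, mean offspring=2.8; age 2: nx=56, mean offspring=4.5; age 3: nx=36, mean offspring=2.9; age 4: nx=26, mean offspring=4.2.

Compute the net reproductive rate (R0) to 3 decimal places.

5.817

lx = nx/n0 = nx/120: 1, 0.69167…, 0.46667…, 0.3, 0.21667…
lx·mx by age: 0, 1.936667…, 2.1…, 0.87, 0.91…
R0 = Σ lx·mx = 5.816667… → 5.817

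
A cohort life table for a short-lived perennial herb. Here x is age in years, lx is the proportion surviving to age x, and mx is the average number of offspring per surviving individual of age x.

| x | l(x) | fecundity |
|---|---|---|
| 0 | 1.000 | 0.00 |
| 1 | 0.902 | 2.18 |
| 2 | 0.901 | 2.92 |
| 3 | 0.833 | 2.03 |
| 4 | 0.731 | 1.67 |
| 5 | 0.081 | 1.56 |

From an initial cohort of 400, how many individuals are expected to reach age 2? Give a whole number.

360

Expected survivors = N0 · l_2 = 400 × 0.901 = 360.4 → 360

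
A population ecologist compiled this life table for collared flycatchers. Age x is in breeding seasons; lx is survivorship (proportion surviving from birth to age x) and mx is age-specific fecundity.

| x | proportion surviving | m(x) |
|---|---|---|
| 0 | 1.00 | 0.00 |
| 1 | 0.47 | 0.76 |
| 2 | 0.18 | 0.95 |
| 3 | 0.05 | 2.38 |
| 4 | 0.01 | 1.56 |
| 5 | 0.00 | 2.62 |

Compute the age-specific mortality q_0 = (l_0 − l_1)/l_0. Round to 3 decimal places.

q_0 = (l_0 − l_1) / l_0 = (1 − 0.47) / 1
     = 0.53 / 1 = 0.53 → 0.530

0.530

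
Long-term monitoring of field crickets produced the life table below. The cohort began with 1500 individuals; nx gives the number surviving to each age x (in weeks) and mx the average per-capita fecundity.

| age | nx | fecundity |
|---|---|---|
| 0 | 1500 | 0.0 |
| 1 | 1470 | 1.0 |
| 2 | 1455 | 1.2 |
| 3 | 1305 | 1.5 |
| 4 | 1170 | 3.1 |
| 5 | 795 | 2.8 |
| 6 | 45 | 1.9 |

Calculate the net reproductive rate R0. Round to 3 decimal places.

lx = nx/n0 = nx/1500: 1, 0.98, 0.97, 0.87, 0.78, 0.53, 0.03
lx·mx by age: 0, 0.98, 1.164, 1.305, 2.418, 1.484, 0.057
R0 = Σ lx·mx = 7.408 → 7.408

7.408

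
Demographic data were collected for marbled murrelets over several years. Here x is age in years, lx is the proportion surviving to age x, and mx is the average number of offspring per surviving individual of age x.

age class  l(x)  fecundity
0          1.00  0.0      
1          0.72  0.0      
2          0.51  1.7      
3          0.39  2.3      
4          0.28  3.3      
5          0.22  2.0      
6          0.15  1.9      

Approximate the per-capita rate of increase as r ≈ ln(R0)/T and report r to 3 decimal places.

R0 = Σ lx·mx = 0 + 0 + 0.867 + 0.897 + 0.924 + 0.44 + 0.285 = 3.413
Σ x·lx·mx = 12.031; T = 12.031/3.413 = 3.52505…
r ≈ ln(R0)/T = ln(3.413)/3.52505… = 0.34825… → 0.348

0.348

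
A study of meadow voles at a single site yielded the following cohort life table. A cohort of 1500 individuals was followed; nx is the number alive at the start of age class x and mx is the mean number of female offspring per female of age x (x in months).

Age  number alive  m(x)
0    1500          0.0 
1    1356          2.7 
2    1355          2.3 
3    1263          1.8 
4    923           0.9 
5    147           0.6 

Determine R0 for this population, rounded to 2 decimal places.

lx = nx/n0 = nx/1500: 1, 0.904, 0.90333…, 0.842, 0.61533…, 0.098
lx·mx by age: 0, 2.4408, 2.077667…, 1.5156, 0.5538…, 0.0588
R0 = Σ lx·mx = 6.646667… → 6.65

6.65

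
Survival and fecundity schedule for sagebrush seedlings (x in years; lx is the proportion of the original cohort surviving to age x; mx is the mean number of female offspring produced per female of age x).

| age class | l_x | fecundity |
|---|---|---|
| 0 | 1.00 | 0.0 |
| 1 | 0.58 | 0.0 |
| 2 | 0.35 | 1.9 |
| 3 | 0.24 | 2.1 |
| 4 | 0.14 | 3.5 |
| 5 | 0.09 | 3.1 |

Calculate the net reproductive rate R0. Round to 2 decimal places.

1.94

lx·mx by age: 0, 0, 0.665, 0.504, 0.49, 0.279
R0 = Σ lx·mx = 1.938 → 1.94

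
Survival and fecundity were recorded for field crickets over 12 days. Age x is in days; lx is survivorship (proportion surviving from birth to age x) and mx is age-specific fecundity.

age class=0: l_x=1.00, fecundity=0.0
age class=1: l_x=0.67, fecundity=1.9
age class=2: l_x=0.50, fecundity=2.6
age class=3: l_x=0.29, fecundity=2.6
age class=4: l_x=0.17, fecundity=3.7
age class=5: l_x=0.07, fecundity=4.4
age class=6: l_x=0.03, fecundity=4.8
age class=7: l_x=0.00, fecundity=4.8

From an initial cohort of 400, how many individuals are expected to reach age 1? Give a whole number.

Expected survivors = N0 · l_1 = 400 × 0.67 = 268 → 268

268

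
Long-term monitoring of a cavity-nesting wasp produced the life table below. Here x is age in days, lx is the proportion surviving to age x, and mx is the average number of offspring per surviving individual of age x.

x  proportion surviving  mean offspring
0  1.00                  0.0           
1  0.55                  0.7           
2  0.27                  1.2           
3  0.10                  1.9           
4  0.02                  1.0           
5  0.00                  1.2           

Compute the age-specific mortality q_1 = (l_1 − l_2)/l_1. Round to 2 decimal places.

q_1 = (l_1 − l_2) / l_1 = (0.55 − 0.27) / 0.55
     = 0.28 / 0.55 = 0.509091… → 0.51

0.51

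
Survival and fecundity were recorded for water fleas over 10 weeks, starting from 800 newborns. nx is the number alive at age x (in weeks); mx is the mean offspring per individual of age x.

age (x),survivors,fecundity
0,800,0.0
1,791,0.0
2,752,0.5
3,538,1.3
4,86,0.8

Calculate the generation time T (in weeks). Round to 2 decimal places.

lx = nx/n0 = nx/800: 1, 0.98875, 0.94, 0.6725, 0.1075
lx·mx: 0, 0, 0.47, 0.87425, 0.086 → R0 = 1.43025
x·lx·mx: 0, 0, 0.94, 2.62275, 0.344 → Σ = 3.90675
T = 3.90675 / 1.43025 = 2.731515… → 2.73

2.73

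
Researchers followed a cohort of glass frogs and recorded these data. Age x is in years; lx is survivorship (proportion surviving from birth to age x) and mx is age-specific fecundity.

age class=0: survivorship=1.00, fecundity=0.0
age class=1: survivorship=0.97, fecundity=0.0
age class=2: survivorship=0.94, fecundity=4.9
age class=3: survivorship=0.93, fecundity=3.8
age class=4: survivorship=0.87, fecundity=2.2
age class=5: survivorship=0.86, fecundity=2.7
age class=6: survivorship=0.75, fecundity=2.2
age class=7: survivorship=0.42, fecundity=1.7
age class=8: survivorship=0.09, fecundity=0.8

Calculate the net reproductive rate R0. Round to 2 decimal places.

14.81

lx·mx by age: 0, 0, 4.606, 3.534, 1.914, 2.322, 1.65, 0.714, 0.072
R0 = Σ lx·mx = 14.812 → 14.81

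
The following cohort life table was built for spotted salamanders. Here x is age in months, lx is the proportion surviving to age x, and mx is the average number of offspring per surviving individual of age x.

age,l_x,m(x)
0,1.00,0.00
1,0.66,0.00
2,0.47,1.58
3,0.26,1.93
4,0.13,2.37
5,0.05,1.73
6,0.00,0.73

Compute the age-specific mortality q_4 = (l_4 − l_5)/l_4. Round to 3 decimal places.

q_4 = (l_4 − l_5) / l_4 = (0.13 − 0.05) / 0.13
     = 0.08 / 0.13 = 0.615385… → 0.615

0.615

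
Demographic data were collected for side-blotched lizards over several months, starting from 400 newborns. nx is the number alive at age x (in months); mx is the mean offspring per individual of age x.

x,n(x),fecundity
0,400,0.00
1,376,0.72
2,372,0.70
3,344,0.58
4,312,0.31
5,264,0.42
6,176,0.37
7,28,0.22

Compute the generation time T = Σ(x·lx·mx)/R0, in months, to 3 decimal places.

lx = nx/n0 = nx/400: 1, 0.94, 0.93, 0.86, 0.78, 0.66, 0.44, 0.07
lx·mx: 0, 0.6768, 0.651, 0.4988, 0.2418, 0.2772, 0.1628, 0.0154 → R0 = 2.5238
x·lx·mx: 0, 0.6768, 1.302, 1.4964, 0.9672, 1.386, 0.9768, 0.1078 → Σ = 6.913
T = 6.913 / 2.5238 = 2.739124… → 2.739

2.739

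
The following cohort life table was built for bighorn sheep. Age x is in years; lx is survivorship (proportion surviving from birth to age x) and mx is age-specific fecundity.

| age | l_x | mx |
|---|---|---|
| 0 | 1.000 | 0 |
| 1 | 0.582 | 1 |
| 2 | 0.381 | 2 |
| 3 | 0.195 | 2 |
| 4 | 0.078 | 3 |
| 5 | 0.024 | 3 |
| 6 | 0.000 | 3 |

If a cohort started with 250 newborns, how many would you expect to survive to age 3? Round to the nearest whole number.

49

Expected survivors = N0 · l_3 = 250 × 0.195 = 48.75 → 49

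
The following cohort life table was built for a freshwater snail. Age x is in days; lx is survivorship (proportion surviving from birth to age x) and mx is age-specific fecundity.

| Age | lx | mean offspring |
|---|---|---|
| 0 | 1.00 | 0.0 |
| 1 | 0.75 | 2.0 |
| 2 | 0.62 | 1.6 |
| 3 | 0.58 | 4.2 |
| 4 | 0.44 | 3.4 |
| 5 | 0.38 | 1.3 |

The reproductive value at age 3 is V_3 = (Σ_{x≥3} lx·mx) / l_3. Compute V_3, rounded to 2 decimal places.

7.63

lx·mx for x ≥ 3: 2.436, 1.496, 0.494 → sum = 4.426
V_3 = 4.426 / l_3 = 4.426 / 0.58 = 7.631034… → 7.63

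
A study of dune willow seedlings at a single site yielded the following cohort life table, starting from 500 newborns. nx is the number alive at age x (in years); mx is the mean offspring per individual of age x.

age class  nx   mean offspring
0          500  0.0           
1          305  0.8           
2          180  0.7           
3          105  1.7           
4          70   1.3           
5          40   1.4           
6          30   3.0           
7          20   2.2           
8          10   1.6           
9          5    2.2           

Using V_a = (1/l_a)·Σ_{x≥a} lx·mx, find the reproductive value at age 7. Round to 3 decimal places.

3.550

lx = nx/n0 = nx/500: 1, 0.61, 0.36, 0.21, 0.14, 0.08, 0.06, 0.04, 0.02, 0.01
lx·mx for x ≥ 7: 0.088, 0.032, 0.022 → sum = 0.142
V_7 = 0.142 / l_7 = 0.142 / 0.04 = 3.55 → 3.550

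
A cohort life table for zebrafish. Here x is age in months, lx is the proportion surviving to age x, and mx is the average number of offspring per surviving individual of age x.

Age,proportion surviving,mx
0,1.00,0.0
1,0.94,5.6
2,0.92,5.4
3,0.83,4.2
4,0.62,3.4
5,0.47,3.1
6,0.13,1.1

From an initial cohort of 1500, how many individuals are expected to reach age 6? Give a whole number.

Expected survivors = N0 · l_6 = 1500 × 0.13 = 195 → 195

195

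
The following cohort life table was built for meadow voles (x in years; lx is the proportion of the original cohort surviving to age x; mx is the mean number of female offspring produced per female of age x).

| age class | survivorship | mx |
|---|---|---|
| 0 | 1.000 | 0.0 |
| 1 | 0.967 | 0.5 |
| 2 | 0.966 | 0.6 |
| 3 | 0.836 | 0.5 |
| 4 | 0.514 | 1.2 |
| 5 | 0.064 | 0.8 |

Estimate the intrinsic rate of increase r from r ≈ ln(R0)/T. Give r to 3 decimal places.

0.293

R0 = Σ lx·mx = 0 + 0.4835 + 0.5796 + 0.418 + 0.6168 + 0.0512 = 2.1491
Σ x·lx·mx = 5.6199; T = 5.6199/2.1491 = 2.615…
r ≈ ln(R0)/T = ln(2.1491)/2.615… = 0.29256… → 0.293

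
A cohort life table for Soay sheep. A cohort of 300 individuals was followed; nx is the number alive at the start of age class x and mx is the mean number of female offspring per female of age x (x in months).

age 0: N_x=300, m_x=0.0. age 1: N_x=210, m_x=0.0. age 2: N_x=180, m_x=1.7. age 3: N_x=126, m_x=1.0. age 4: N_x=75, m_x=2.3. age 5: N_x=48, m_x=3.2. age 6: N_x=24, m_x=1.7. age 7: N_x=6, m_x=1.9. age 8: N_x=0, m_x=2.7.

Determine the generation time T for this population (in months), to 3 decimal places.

3.422

lx = nx/n0 = nx/300: 1, 0.7, 0.6, 0.42, 0.25, 0.16, 0.08, 0.02, 0
lx·mx: 0, 0, 1.02, 0.42, 0.575, 0.512, 0.136, 0.038, 0 → R0 = 2.701
x·lx·mx: 0, 0, 2.04, 1.26, 2.3, 2.56, 0.816, 0.266, 0 → Σ = 9.242
T = 9.242 / 2.701 = 3.421696… → 3.422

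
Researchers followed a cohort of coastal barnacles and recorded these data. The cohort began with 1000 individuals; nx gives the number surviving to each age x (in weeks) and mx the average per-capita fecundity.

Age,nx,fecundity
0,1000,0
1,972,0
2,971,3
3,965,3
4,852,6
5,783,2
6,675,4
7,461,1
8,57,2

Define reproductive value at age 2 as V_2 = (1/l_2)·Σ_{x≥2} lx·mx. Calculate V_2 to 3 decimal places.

16.232

lx = nx/n0 = nx/1000: 1, 0.972, 0.971, 0.965, 0.852, 0.783, 0.675, 0.461, 0.057
lx·mx for x ≥ 2: 2.913, 2.895, 5.112, 1.566, 2.7, 0.461, 0.114 → sum = 15.761
V_2 = 15.761 / l_2 = 15.761 / 0.971 = 16.23172… → 16.232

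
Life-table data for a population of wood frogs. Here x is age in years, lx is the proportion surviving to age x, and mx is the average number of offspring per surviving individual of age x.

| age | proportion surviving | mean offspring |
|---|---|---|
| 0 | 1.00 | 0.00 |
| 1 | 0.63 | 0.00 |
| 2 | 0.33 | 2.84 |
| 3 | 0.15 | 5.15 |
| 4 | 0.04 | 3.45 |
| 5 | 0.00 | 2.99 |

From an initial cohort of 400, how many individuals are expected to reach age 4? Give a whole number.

16

Expected survivors = N0 · l_4 = 400 × 0.04 = 16 → 16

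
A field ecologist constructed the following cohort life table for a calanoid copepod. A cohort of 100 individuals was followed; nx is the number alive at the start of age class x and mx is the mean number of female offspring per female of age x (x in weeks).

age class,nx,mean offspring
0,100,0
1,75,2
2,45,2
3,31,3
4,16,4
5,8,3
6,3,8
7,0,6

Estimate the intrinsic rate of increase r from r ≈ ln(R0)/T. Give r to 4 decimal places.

lx = nx/n0 = nx/100: 1, 0.75, 0.45, 0.31, 0.16, 0.08, 0.03, 0
R0 = Σ lx·mx = 0 + 1.5 + 0.9 + 0.93 + 0.64 + 0.24 + 0.24 + 0 = 4.45
Σ x·lx·mx = 11.29; T = 11.29/4.45 = 2.53708…
r ≈ ln(R0)/T = ln(4.45)/2.53708… = 0.588434… → 0.5884

0.5884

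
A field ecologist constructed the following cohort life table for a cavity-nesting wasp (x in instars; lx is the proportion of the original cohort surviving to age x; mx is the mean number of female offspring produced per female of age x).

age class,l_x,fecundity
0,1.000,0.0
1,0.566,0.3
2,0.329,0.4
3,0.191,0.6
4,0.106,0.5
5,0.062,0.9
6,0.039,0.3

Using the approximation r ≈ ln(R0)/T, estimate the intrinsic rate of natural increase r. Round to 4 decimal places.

R0 = Σ lx·mx = 0 + 0.1698 + 0.1316 + 0.1146 + 0.053 + 0.0558 + 0.0117 = 0.5365
Σ x·lx·mx = 1.338; T = 1.338/0.5365 = 2.49394…
r ≈ ln(R0)/T = ln(0.5365)/2.49394… = -0.24968… → -0.2497

-0.2497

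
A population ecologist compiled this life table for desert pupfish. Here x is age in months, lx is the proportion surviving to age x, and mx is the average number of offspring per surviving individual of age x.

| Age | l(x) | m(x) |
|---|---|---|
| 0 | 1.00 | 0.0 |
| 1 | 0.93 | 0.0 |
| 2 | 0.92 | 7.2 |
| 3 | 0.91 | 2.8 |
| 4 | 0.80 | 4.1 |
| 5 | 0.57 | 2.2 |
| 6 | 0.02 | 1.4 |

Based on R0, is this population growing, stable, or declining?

growing

R0 = Σ lx·mx = 0 + 0 + 6.624 + 2.548 + 3.28 + 1.254 + 0.028 = 13.734
R0 > 1, so the population is growing.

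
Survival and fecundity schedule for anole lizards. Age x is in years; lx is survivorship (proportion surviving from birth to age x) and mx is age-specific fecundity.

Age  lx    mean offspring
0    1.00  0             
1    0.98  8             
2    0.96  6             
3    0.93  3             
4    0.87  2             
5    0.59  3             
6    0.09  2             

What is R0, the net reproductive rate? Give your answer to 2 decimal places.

lx·mx by age: 0, 7.84, 5.76, 2.79, 1.74, 1.77, 0.18
R0 = Σ lx·mx = 20.08 → 20.08

20.08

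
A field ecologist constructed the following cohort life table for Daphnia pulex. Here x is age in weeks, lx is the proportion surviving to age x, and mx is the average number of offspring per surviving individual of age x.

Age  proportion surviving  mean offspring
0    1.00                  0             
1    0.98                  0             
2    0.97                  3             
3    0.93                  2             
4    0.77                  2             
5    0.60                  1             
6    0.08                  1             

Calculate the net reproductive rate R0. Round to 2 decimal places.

lx·mx by age: 0, 0, 2.91, 1.86, 1.54, 0.6, 0.08
R0 = Σ lx·mx = 6.99 → 6.99

6.99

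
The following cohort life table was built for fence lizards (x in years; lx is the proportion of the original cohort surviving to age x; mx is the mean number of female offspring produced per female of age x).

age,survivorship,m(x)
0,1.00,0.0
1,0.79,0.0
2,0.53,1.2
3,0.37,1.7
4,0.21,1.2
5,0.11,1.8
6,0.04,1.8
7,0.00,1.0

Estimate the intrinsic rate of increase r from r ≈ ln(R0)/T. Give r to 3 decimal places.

0.186

R0 = Σ lx·mx = 0 + 0 + 0.636 + 0.629 + 0.252 + 0.198 + 0.072 + 0 = 1.787
Σ x·lx·mx = 5.589; T = 5.589/1.787 = 3.12759…
r ≈ ln(R0)/T = ln(1.787)/3.12759… = 0.18562… → 0.186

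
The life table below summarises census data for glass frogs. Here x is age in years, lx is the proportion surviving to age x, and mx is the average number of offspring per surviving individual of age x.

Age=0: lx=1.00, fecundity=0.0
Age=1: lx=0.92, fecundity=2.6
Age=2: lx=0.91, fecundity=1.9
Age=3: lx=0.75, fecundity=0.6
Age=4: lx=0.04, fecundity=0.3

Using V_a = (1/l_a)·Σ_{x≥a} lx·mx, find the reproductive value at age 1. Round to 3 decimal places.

4.982

lx·mx for x ≥ 1: 2.392, 1.729, 0.45, 0.012 → sum = 4.583
V_1 = 4.583 / l_1 = 4.583 / 0.92 = 4.981522… → 4.982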